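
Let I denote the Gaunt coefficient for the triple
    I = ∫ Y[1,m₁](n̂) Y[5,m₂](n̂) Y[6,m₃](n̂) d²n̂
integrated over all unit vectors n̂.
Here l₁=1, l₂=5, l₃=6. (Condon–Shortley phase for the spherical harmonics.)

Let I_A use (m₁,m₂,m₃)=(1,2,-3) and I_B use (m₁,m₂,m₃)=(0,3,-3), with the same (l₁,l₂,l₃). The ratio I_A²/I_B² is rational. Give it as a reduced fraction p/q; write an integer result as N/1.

l's match ⇒ only the (l;m) 3-j factors differ between A and B.
A: triangle coeff Δ(1,5,6) = 1/858; Σ_t [0,0]: t=0:+1/60480 = 1/60480; (3j)²=6/143 [(1 5 6; 1 2 -3)], sign=-1
B: triangle coeff Δ(1,5,6) = 1/858; Σ_t [0,0]: t=0:+1/80640 = 1/80640; (3j)²=9/286 [(1 5 6; 0 3 -3)], sign=-1
I_A²/I_B² = (6/143)/(9/286) = 4/3

4/3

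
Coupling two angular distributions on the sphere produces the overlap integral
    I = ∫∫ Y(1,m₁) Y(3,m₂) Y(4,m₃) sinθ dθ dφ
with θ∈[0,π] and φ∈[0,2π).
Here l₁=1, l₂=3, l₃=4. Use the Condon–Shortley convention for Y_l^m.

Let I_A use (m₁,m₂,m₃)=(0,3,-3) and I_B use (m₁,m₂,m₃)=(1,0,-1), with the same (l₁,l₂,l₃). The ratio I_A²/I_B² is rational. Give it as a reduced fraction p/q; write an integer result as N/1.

7/10

Shared (l₁,l₂,l₃)=(1,3,4): N and (l;000)² cancel in I_A²/I_B².
A: Δ = 0!·2!·6!/9! = 1/252; Racah Σ t=0..0: t=0:+1/720 = 1/720; ⇒ 3j(1 3 4; 0 3 -3)² = 1/36, sgn -1
B: Δ = 0!·2!·6!/9! = 1/252; Racah Σ t=0..0: t=0:+1/72 = 1/72; ⇒ 3j(1 3 4; 1 0 -1)² = 5/126, sgn -1
I_A²/I_B² = (1/36)/(5/126) = 7/10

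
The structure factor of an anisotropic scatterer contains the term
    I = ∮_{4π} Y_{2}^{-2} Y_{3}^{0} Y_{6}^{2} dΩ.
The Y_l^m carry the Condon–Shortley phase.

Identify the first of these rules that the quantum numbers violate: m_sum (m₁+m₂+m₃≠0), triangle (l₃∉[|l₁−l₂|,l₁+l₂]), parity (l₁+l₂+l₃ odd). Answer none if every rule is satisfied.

triangle

azimuthal sum: -2 + 0 + 2 = 0  ✓
1 ≤ 6 ≤ 5 (triangle on l)  ✗
L = 2 + 3 + 6 = 11 (odd)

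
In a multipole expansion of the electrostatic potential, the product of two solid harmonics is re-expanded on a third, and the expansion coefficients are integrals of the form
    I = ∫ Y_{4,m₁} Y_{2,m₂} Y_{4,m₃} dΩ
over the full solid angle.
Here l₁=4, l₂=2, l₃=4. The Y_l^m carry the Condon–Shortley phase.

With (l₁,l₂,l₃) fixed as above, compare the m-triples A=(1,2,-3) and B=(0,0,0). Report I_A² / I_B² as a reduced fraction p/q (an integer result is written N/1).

189/200

Same 4,2,4: normalisation and zero-m 3j drop out of the ratio.
A: Δ: 2! 6! 2! / 11! → 1/13860; sum: t=2:+1/480 = 1/480; 3j²(4 2 4; 1 2 -3) = Δ·Π!·Σ² = 3/110  (sign -1)
B: Δ: 2! 6! 2! / 11! → 1/13860; sum: t=0:+1/192 t=1:−1/36 t=2:+1/192 = -5/288; 3j²(4 2 4; 0 0 0) = Δ·Π!·Σ² = 20/693  (sign -1)
I_A²/I_B² = (3/110)/(20/693) = 189/200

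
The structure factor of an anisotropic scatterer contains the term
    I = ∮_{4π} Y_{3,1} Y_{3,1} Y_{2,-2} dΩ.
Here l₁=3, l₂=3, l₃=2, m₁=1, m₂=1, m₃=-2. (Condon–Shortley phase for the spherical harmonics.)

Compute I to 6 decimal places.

Rules hold: Σm=0, L=8 even, 0≤2≤6.
N = 7·7·5 = 245
Δ = 4!·2!·2!/9! = 1/3780
Racah Σ t=1..3: t=1:−1/24 t=2:+1/4 t=3:−1/24 = 1/6
⇒ 3j(3 3 2; 0 0 0)² = 4/105, sgn +1
Racah Σ t=2..2: t=2:+1/16 = 1/16
⇒ 3j(3 3 2; 1 1 -2)² = 2/35, sgn +1
4πI² = N·(3j₀)²·(3jₘ)² = 8/15
I = +1·√(0.533333/4π) = 0.20601291

0.206013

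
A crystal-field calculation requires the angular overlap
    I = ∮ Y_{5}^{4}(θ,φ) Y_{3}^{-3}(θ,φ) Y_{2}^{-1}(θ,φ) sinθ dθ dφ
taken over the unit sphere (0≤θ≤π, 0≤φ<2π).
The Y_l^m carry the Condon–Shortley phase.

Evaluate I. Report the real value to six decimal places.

Rules hold: Σm=0, L=10 even, 2≤2≤8.
N = 11·7·5 = 385
Δ = 6!·4!·0!/11! = 1/2310
Racah Σ t=3..3: t=3:−1/144 = -1/144
⇒ 3j(5 3 2; 0 0 0)² = 10/231, sgn -1
Racah Σ t=0..0: t=0:+1/4320 = 1/4320
⇒ 3j(5 3 2; 4 -3 -1)² = 2/55, sgn -1
4πI² = N·(3j₀)²·(3jₘ)² = 20/33
I = +1·√(0.606061/4π) = 0.21961050

0.219610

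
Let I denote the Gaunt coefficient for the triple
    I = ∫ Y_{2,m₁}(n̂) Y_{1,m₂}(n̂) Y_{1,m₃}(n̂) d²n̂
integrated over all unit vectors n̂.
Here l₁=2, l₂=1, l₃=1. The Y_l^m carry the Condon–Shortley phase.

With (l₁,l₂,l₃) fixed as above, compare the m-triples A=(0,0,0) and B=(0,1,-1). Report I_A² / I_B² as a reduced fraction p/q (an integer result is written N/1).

l's match ⇒ only the (l;m) 3-j factors differ between A and B.
A: triangle coeff Δ(2,1,1) = 1/30; Σ_t [1,1]: t=1:−1/1 = -1/1; (3j)²=2/15 [(2 1 1; 0 0 0)], sign=+1
B: triangle coeff Δ(2,1,1) = 1/30; Σ_t [2,2]: t=2:+1/4 = 1/4; (3j)²=1/30 [(2 1 1; 0 1 -1)], sign=+1
I_A²/I_B² = (2/15)/(1/30) = 4/1

4/1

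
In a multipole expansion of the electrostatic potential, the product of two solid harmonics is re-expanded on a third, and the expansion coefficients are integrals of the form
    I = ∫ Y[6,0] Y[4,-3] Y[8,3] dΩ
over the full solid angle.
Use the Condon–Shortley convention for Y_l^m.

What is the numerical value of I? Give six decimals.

Checks pass: Σm=0; 18 even; l₃=8∈[2,10].
(2·6+1)(2·4+1)(2·8+1) = 1989
Δ: 2! 10! 6! / 19! → 1/23279256
sum: t=0:+1/1658880 t=1:−1/518400 t=2:+1/1658880 = -1/1382400
3j²(6 4 8; 0 0 0) = Δ·Π!·Σ² = 504/46189  (sign -1)
sum: t=0:+1/4147200 t=1:−1/10368000 = 1/6912000
3j²(6 4 8; 0 -3 3) = Δ·Π!·Σ² = 189/16796  (sign -1)
combine: 4πI² = 1989·504/46189·189/16796 = 214326/877591
take √, sign +1: I = 0.13940759

0.139408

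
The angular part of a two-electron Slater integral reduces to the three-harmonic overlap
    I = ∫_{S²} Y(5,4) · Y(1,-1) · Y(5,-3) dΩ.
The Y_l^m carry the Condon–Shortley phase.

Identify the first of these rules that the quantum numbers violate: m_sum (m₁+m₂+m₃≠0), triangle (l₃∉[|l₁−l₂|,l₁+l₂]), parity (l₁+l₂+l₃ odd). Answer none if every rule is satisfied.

parity

Σmᵢ = 0  ✓
l₃∈[|l₁−l₂|,l₁+l₂]=[4,6], have l₃=5  ✓
Σlᵢ = 11 ⇒ odd  ✗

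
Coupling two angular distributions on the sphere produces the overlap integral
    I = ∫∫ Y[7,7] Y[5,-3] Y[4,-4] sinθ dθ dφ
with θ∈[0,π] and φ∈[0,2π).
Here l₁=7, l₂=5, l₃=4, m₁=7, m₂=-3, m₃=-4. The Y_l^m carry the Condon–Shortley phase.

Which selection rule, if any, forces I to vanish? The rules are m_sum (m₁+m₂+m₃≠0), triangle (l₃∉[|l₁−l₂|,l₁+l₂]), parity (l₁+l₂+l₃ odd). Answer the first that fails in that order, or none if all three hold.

none

m₁+m₂+m₃ = 7 − 3 − 4 = 0  ✓
triangle: |7−5|=2 ≤ l₃=4 ≤ 7+5=12  ✓
parity: l₁+l₂+l₃ = 16 is even  ✓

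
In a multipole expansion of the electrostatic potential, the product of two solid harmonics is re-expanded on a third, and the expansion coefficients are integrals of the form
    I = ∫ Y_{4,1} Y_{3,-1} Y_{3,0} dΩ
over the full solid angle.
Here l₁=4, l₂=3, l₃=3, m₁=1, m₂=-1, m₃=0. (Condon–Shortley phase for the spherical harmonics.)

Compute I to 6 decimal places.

-0.099323

Checks pass: Σm=0; 10 even; l₃=3∈[1,7].
(2·4+1)(2·3+1)(2·3+1) = 441
Δ: 4! 4! 2! / 11! → 1/34650
sum: t=1:−1/72 t=2:+1/16 t=3:−1/72 = 5/144
3j²(4 3 3; 0 0 0) = Δ·Π!·Σ² = 2/77  (sign -1)
sum: t=0:+1/288 t=1:−1/24 t=2:+1/48 = -5/288
3j²(4 3 3; 1 -1 0) = Δ·Π!·Σ² = 5/462  (sign +1)
combine: 4πI² = 441·2/77·5/462 = 15/121
take √, sign -1: I = -0.09932258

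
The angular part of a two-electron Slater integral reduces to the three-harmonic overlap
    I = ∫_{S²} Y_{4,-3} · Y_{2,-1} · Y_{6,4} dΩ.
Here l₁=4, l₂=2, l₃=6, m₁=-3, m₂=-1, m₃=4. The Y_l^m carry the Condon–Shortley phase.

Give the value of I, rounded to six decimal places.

0.246389

Checks pass: Σm=0; 12 even; l₃=6∈[2,6].
(2·4+1)(2·2+1)(2·6+1) = 585
Δ: 0! 8! 4! / 13! → 1/6435
sum: t=0:+1/2304 = 1/2304
3j²(4 2 6; 0 0 0) = Δ·Π!·Σ² = 5/143  (sign +1)
sum: t=0:+1/30240 = 1/30240
3j²(4 2 6; -3 -1 4) = Δ·Π!·Σ² = 16/429  (sign +1)
combine: 4πI² = 585·5/143·16/429 = 1200/1573
take √, sign +1: I = 0.24638901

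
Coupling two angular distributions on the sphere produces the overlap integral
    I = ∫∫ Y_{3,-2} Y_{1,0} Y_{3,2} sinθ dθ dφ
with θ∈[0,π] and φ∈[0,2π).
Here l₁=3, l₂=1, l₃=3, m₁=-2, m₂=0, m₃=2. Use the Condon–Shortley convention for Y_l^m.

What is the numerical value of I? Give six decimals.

0.000000

L=7 odd ⇒ parity kills the (l;000) factor ⇒ I = 0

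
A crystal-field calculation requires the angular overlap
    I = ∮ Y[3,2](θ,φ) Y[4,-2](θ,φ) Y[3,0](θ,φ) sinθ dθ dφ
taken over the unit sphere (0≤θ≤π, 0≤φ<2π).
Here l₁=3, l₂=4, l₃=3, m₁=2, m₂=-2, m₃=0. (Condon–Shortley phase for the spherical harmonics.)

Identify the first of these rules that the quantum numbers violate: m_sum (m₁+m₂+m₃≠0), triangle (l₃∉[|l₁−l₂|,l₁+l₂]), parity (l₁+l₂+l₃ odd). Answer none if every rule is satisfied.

Σmᵢ = 0  ✓
l₃∈[|l₁−l₂|,l₁+l₂]=[1,7], have l₃=3  ✓
Σlᵢ = 10 ⇒ even  ✓

none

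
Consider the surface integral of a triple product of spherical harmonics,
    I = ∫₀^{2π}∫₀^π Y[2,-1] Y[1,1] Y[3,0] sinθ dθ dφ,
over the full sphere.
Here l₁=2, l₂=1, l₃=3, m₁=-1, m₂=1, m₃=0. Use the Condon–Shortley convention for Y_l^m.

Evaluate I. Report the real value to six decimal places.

m-sum 0 ✓  L=6 even ✓  1≤3≤3 ✓
Π(2lᵢ+1) = 5×3×7 = 105
triangle coeff Δ(2,1,3) = 1/105
Σ_t [0,0]: t=0:+1/4 = 1/4
(3j)²=3/35 [(2 1 3; 0 0 0)], sign=-1
Σ_t [0,0]: t=0:+1/12 = 1/12
(3j)²=1/35 [(2 1 3; -1 1 0)], sign=-1
⇒ 4πI² = 9/35
I = (+1)√(9/35/(4π)) = 0.14304817

0.143048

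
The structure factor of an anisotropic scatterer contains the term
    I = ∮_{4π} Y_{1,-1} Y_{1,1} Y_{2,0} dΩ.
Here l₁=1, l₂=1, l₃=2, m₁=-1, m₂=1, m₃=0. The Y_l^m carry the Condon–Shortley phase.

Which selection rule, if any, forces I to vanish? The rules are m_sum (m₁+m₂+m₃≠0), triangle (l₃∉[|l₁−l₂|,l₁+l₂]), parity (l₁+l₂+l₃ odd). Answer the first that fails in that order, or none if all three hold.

azimuthal sum: -1 + 1 + 0 = 0  ✓
0 ≤ 2 ≤ 2 (triangle on l)  ✓
L = 1 + 1 + 2 = 4 (even)  ✓

none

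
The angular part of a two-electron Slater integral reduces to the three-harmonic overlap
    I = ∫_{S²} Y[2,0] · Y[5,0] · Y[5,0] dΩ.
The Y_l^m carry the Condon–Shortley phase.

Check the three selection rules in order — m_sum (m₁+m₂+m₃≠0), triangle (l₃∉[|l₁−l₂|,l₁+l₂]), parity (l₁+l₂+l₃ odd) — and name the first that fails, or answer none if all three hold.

none

Σmᵢ = 0  ✓
l₃∈[|l₁−l₂|,l₁+l₂]=[3,7], have l₃=5  ✓
Σlᵢ = 12 ⇒ even  ✓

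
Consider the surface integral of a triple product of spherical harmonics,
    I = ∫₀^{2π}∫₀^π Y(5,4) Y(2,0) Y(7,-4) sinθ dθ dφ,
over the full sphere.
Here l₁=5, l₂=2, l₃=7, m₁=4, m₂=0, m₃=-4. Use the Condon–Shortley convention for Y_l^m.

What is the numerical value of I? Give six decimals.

0.145565

Rules hold: Σm=0, L=14 even, 3≤7≤7.
N = 11·5·15 = 825
Δ = 0!·10!·4!/15! = 1/15015
Racah Σ t=0..0: t=0:+1/57600 = 1/57600
⇒ 3j(5 2 7; 0 0 0)² = 21/715, sgn -1
Racah Σ t=0..0: t=0:+1/1451520 = 1/1451520
⇒ 3j(5 2 7; 4 0 -4)² = 1/91, sgn -1
4πI² = N·(3j₀)²·(3jₘ)² = 45/169
I = +1·√(0.266272/4π) = 0.14556534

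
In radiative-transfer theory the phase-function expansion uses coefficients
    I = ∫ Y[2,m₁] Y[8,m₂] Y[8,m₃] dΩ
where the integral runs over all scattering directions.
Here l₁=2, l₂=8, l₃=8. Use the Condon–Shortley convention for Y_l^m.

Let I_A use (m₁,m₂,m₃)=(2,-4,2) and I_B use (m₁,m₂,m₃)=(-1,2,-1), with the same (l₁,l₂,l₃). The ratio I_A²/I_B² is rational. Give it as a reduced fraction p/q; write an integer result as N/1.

44/7

Shared (l₁,l₂,l₃)=(2,8,8): N and (l;000)² cancel in I_A²/I_B².
A: Δ = 2!·2!·14!/19! = 1/348840; Racah Σ t=0..0: t=0:+1/348364800 = 1/348364800; ⇒ 3j(2 8 8; 2 -4 2)² = 11/646, sgn +1
B: Δ = 2!·2!·14!/19! = 1/348840; Racah Σ t=1..2: t=1:−1/87091200 t=2:+1/58060800 = 1/174182400; ⇒ 3j(2 8 8; -1 2 -1)² = 7/2584, sgn -1
I_A²/I_B² = (11/646)/(7/2584) = 44/7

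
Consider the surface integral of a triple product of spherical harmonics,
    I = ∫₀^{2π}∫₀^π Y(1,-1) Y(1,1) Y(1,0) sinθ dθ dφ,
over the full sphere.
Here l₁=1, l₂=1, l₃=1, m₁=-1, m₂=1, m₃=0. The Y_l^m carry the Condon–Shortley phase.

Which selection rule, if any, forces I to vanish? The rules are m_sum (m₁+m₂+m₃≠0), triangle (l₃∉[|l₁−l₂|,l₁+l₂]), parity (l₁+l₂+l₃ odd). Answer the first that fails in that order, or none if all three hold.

parity

m₁+m₂+m₃ = -1 + 1 + 0 = 0  ✓
triangle: |1−1|=0 ≤ l₃=1 ≤ 1+1=2  ✓
parity: l₁+l₂+l₃ = 3 is odd  ✗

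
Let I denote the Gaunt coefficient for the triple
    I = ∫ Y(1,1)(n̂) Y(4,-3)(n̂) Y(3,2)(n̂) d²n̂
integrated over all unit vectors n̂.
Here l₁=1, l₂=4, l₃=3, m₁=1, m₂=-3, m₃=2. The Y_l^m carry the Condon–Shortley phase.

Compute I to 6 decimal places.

Rules hold: Σm=0, L=8 even, 3≤3≤5.
N = 3·9·7 = 189
Δ = 2!·0!·6!/9! = 1/252
Racah Σ t=1..1: t=1:−1/36 = -1/36
⇒ 3j(1 4 3; 0 0 0)² = 4/63, sgn +1
Racah Σ t=0..0: t=0:+1/240 = 1/240
⇒ 3j(1 4 3; 1 -3 2)² = 1/12, sgn -1
4πI² = N·(3j₀)²·(3jₘ)² = 1/1
I = -1·√(1/4π) = -0.28209479

-0.282095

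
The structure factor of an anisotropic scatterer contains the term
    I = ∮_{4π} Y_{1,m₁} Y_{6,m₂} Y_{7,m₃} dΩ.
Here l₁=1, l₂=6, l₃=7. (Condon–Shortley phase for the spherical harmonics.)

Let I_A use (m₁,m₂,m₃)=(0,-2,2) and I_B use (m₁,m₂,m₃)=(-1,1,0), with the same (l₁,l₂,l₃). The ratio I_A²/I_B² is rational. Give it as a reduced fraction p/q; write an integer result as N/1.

15/7

Same 1,6,7: normalisation and zero-m 3j drop out of the ratio.
A: Δ: 0! 2! 12! / 15! → 1/1365; sum: t=0:+1/967680 = 1/967680; 3j²(1 6 7; 0 -2 2) = Δ·Π!·Σ² = 3/91  (sign -1)
B: Δ: 0! 2! 12! / 15! → 1/1365; sum: t=0:+1/1209600 = 1/1209600; 3j²(1 6 7; -1 1 0) = Δ·Π!·Σ² = 1/65  (sign -1)
I_A²/I_B² = (3/91)/(1/65) = 15/7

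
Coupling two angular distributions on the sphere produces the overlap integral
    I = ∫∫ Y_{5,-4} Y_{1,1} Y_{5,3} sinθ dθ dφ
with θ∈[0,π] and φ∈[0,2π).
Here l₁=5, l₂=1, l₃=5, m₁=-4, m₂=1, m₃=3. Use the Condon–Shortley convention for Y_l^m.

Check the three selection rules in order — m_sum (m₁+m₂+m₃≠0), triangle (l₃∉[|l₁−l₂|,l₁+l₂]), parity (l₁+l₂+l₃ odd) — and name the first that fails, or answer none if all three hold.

parity

m₁+m₂+m₃ = -4 + 1 + 3 = 0  ✓
triangle: |5−1|=4 ≤ l₃=5 ≤ 5+1=6  ✓
parity: l₁+l₂+l₃ = 11 is odd  ✗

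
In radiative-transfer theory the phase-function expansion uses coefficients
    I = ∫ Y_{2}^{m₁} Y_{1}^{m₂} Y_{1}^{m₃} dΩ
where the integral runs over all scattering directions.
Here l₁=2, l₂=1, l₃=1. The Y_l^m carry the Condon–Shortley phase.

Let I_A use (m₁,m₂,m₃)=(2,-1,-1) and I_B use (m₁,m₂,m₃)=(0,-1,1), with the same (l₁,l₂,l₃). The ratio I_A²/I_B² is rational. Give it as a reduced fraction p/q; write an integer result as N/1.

6/1

Shared (l₁,l₂,l₃)=(2,1,1): N and (l;000)² cancel in I_A²/I_B².
A: Δ = 2!·2!·0!/5! = 1/30; Racah Σ t=0..0: t=0:+1/4 = 1/4; ⇒ 3j(2 1 1; 2 -1 -1)² = 1/5, sgn +1
B: Δ = 2!·2!·0!/5! = 1/30; Racah Σ t=0..0: t=0:+1/4 = 1/4; ⇒ 3j(2 1 1; 0 -1 1)² = 1/30, sgn +1
I_A²/I_B² = (1/5)/(1/30) = 6/1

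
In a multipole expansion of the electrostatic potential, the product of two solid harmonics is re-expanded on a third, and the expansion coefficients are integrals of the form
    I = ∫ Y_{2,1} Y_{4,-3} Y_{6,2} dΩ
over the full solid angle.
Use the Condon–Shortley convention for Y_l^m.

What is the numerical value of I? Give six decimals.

0.089969

Checks pass: Σm=0; 12 even; l₃=6∈[2,6].
(2·2+1)(2·4+1)(2·6+1) = 585
Δ: 0! 4! 8! / 13! → 1/6435
sum: t=0:+1/2304 = 1/2304
3j²(2 4 6; 0 0 0) = Δ·Π!·Σ² = 5/143  (sign +1)
sum: t=0:+1/30240 = 1/30240
3j²(2 4 6; 1 -3 2) = Δ·Π!·Σ² = 32/6435  (sign +1)
combine: 4πI² = 585·5/143·32/6435 = 160/1573
take √, sign +1: I = 0.08996855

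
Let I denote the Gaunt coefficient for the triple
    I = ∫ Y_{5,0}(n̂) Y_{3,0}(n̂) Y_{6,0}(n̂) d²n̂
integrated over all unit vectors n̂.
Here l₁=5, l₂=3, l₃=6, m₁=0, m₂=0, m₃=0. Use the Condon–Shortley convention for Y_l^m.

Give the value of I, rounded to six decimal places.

m-sum 0 ✓  L=14 even ✓  2≤6≤8 ✓
Π(2lᵢ+1) = 11×7×13 = 1001
triangle coeff Δ(5,3,6) = 1/675675
Σ_t [0,2]: t=0:+1/8640 t=1:−1/2304 t=2:+1/8640 = -7/34560
(3j)²=7/429 [(5 3 6; 0 0 0)], sign=-1
(m-triple is (0,0,0) — same symbol as above.)
⇒ 4πI² = 343/1287
I = (+1)√(343/1287/(4π)) = 0.14563067

0.145631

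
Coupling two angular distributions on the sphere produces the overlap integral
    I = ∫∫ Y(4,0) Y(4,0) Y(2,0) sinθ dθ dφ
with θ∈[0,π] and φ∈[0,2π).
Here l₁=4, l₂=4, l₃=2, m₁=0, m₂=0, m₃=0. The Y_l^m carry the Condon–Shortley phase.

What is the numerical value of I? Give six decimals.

0.163840

m-sum 0 ✓  L=10 even ✓  0≤2≤8 ✓
Π(2lᵢ+1) = 9×9×5 = 405
triangle coeff Δ(4,4,2) = 1/13860
Σ_t [2,4]: t=2:+1/192 t=3:−1/36 t=4:+1/192 = -5/288
(3j)²=20/693 [(4 4 2; 0 0 0)], sign=-1
(m-triple is (0,0,0) — same symbol as above.)
⇒ 4πI² = 2000/5929
I = (+1)√(2000/5929/(4π)) = 0.16383977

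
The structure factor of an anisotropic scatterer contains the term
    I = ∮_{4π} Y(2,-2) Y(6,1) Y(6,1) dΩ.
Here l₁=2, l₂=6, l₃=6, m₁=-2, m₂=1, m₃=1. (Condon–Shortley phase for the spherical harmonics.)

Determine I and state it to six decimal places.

Rules hold: Σm=0, L=14 even, 4≤6≤8.
N = 5·13·13 = 845
Δ = 2!·2!·10!/15! = 1/90090
Racah Σ t=0..2: t=0:+1/69120 t=1:−1/14400 t=2:+1/69120 = -7/172800
⇒ 3j(2 6 6; 0 0 0)² = 14/715, sgn -1
Racah Σ t=2..2: t=2:+1/57600 = 1/57600
⇒ 3j(2 6 6; -2 1 1)² = 21/715, sgn -1
4πI² = N·(3j₀)²·(3jₘ)² = 294/605
I = +1·√(0.48595/4π) = 0.19664868

0.196649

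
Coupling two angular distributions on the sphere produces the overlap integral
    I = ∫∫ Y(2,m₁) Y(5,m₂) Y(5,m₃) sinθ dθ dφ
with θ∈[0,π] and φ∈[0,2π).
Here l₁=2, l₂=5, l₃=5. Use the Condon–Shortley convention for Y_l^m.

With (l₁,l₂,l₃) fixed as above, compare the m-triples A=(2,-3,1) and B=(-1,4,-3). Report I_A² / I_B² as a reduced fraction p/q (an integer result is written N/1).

16/21

Shared (l₁,l₂,l₃)=(2,5,5): N and (l;000)² cancel in I_A²/I_B².
A: Δ = 2!·2!·8!/13! = 1/38610; Racah Σ t=0..0: t=0:+1/5760 = 1/5760; ⇒ 3j(2 5 5; 2 -3 1)² = 56/2145, sgn +1
B: Δ = 2!·2!·8!/13! = 1/38610; Racah Σ t=1..2: t=1:−1/80640 t=2:+1/10080 = 1/11520; ⇒ 3j(2 5 5; -1 4 -3)² = 49/1430, sgn +1
I_A²/I_B² = (56/2145)/(49/1430) = 16/21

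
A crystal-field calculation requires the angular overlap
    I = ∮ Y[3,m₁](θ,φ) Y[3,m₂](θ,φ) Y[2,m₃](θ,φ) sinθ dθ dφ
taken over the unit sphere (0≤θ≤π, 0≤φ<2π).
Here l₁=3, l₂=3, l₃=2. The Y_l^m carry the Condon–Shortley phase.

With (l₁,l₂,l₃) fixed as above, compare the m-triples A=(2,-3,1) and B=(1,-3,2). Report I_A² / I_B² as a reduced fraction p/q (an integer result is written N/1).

5/2

l's match ⇒ only the (l;m) 3-j factors differ between A and B.
A: triangle coeff Δ(3,3,2) = 1/3780; Σ_t [0,0]: t=0:+1/48 = 1/48; (3j)²=5/84 [(3 3 2; 2 -3 1)], sign=-1
B: triangle coeff Δ(3,3,2) = 1/3780; Σ_t [0,0]: t=0:+1/96 = 1/96; (3j)²=1/42 [(3 3 2; 1 -3 2)], sign=+1
I_A²/I_B² = (5/84)/(1/42) = 5/2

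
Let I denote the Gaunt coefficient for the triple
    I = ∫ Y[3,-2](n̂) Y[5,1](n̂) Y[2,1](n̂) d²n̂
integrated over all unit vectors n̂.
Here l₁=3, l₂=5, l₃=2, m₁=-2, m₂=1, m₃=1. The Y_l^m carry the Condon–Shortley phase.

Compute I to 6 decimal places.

-0.117387

Rules hold: Σm=0, L=10 even, 2≤2≤8.
N = 7·11·5 = 385
Δ = 6!·0!·4!/11! = 1/2310
Racah Σ t=3..3: t=3:−1/144 = -1/144
⇒ 3j(3 5 2; 0 0 0)² = 10/231, sgn -1
Racah Σ t=5..5: t=5:−1/720 = -1/720
⇒ 3j(3 5 2; -2 1 1)² = 4/385, sgn +1
4πI² = N·(3j₀)²·(3jₘ)² = 40/231
I = -1·√(0.17316/4π) = -0.11738675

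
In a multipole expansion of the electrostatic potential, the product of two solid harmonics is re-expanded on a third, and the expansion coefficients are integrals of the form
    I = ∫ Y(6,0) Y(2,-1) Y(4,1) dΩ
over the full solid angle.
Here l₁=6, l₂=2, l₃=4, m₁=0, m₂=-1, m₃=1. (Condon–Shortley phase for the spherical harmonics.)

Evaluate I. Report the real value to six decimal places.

m-sum 0 ✓  L=12 even ✓  4≤4≤8 ✓
Π(2lᵢ+1) = 13×5×9 = 585
triangle coeff Δ(6,2,4) = 1/6435
Σ_t [2,2]: t=2:+1/2304 = 1/2304
(3j)²=5/143 [(6 2 4; 0 0 0)], sign=+1
Σ_t [1,1]: t=1:−1/4320 = -1/4320
(3j)²=8/429 [(6 2 4; 0 -1 1)], sign=+1
⇒ 4πI² = 600/1573
I = (+1)√(600/1573/(4π)) = 0.17422334

0.174223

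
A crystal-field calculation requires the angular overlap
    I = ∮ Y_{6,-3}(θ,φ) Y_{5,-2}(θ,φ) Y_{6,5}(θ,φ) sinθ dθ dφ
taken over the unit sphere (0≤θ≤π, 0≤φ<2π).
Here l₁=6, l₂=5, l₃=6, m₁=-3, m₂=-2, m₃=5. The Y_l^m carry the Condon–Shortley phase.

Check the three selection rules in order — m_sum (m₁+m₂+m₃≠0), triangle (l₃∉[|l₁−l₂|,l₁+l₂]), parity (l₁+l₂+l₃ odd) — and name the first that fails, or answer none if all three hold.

parity

Σmᵢ = 0  ✓
l₃∈[|l₁−l₂|,l₁+l₂]=[1,11], have l₃=6  ✓
Σlᵢ = 17 ⇒ odd  ✗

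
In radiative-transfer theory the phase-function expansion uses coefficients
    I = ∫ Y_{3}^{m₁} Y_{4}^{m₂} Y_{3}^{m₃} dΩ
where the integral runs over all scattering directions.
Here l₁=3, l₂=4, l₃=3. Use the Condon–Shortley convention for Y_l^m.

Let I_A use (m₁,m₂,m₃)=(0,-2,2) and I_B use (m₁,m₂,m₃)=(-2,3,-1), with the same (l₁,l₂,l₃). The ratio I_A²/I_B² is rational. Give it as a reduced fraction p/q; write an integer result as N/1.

Shared (l₁,l₂,l₃)=(3,4,3): N and (l;000)² cancel in I_A²/I_B².
A: Δ = 4!·2!·4!/11! = 1/34650; Racah Σ t=1..2: t=1:−1/72 t=2:+1/96 = -1/288; ⇒ 3j(3 4 3; 0 -2 2)² = 1/462, sgn +1
B: Δ = 4!·2!·4!/11! = 1/34650; Racah Σ t=3..4: t=3:−1/288 t=4:+1/144 = 1/288; ⇒ 3j(3 4 3; -2 3 -1)² = 1/99, sgn +1
I_A²/I_B² = (1/462)/(1/99) = 3/14

3/14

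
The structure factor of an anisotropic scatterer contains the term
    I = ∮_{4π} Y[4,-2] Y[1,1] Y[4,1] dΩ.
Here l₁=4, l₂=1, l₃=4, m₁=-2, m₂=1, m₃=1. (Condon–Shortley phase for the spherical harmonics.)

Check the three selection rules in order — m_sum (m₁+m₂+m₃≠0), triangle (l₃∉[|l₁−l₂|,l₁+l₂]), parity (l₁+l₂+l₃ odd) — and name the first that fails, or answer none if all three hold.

m₁+m₂+m₃ = -2 + 1 + 1 = 0  ✓
triangle: |4−1|=3 ≤ l₃=4 ≤ 4+1=5  ✓
parity: l₁+l₂+l₃ = 9 is odd  ✗

parity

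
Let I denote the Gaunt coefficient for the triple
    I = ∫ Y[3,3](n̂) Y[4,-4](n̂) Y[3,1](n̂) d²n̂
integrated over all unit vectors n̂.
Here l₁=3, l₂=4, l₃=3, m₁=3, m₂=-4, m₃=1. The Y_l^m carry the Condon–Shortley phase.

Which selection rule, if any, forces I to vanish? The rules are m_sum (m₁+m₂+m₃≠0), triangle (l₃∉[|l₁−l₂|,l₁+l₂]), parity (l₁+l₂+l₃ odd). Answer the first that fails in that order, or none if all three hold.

m₁+m₂+m₃ = 3 − 4 + 1 = 0  ✓
triangle: |3−4|=1 ≤ l₃=3 ≤ 3+4=7  ✓
parity: l₁+l₂+l₃ = 10 is even  ✓

none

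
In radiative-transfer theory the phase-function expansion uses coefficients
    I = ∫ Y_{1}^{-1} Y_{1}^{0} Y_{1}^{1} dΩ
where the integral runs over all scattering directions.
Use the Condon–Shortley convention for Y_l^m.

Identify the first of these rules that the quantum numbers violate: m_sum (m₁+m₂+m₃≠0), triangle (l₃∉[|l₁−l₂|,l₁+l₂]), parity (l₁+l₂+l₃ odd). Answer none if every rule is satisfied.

parity

m₁+m₂+m₃ = -1 + 0 + 1 = 0  ✓
triangle: |1−1|=0 ≤ l₃=1 ≤ 1+1=2  ✓
parity: l₁+l₂+l₃ = 3 is odd  ✗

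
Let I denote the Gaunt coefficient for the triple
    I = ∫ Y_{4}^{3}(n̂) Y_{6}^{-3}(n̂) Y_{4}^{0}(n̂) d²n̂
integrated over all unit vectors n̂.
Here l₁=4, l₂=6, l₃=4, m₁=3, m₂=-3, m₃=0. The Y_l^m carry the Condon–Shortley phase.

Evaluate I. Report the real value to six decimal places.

Checks pass: Σm=0; 14 even; l₃=4∈[2,10].
(2·4+1)(2·6+1)(2·4+1) = 1053
Δ: 6! 2! 6! / 15! → 1/1261260
sum: t=2:+1/4608 t=3:−1/1296 t=4:+1/4608 = -7/20736
3j²(4 6 4; 0 0 0) = Δ·Π!·Σ² = 20/1287  (sign -1)
sum: t=0:+1/25920 t=1:−1/11520 = -1/20736
3j²(4 6 4; 3 -3 0) = Δ·Π!·Σ² = 5/429  (sign -1)
combine: 4πI² = 1053·20/1287·5/429 = 300/1573
take √, sign +1: I = 0.12319450

0.123195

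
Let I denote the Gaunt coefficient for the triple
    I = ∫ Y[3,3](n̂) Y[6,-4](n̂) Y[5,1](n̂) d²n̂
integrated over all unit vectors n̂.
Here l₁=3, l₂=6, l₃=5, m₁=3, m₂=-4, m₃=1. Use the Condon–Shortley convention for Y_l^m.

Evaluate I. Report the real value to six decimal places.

-0.190675

m-sum 0 ✓  L=14 even ✓  3≤5≤9 ✓
Π(2lᵢ+1) = 7×13×11 = 1001
triangle coeff Δ(3,6,5) = 1/675675
Σ_t [1,3]: t=1:−1/8640 t=2:+1/2304 t=3:−1/8640 = 7/34560
(3j)²=7/429 [(3 6 5; 0 0 0)], sign=-1
Σ_t [0,0]: t=0:+1/69120 = 1/69120
(3j)²=4/143 [(3 6 5; 3 -4 1)], sign=+1
⇒ 4πI² = 196/429
I = (-1)√(196/429/(4π)) = -0.19067531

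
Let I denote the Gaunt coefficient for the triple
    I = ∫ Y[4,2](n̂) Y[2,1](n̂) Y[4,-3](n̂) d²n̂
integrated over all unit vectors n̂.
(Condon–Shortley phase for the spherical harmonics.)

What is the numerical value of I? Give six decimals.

Checks pass: Σm=0; 10 even; l₃=4∈[2,6].
(2·4+1)(2·2+1)(2·4+1) = 405
Δ: 2! 6! 2! / 11! → 1/13860
sum: t=0:+1/192 t=1:−1/36 t=2:+1/192 = -5/288
3j²(4 2 4; 0 0 0) = Δ·Π!·Σ² = 20/693  (sign -1)
sum: t=1:−1/240 t=2:+1/1440 = -1/288
3j²(4 2 4; 2 1 -3) = Δ·Π!·Σ² = 5/132  (sign +1)
combine: 4πI² = 405·20/693·5/132 = 375/847
take √, sign -1: I = -0.18770204

-0.187702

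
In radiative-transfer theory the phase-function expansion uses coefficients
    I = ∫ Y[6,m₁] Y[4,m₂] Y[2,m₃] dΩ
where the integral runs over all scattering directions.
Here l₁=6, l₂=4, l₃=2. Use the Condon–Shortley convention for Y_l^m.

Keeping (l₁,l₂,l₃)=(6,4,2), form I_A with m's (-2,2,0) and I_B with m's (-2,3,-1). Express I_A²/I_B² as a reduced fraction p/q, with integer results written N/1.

Shared (l₁,l₂,l₃)=(6,4,2): N and (l;000)² cancel in I_A²/I_B².
A: Δ = 8!·4!·0!/13! = 1/6435; Racah Σ t=6..6: t=6:+1/5760 = 1/5760; ⇒ 3j(6 4 2; -2 2 0)² = 56/2145, sgn +1
B: Δ = 8!·4!·0!/13! = 1/6435; Racah Σ t=7..7: t=7:−1/30240 = -1/30240; ⇒ 3j(6 4 2; -2 3 -1)² = 32/6435, sgn +1
I_A²/I_B² = (56/2145)/(32/6435) = 21/4

21/4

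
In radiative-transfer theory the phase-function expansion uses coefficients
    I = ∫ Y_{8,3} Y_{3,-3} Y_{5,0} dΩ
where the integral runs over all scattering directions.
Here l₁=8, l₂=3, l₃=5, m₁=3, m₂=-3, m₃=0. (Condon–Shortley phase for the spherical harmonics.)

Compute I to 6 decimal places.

Checks pass: Σm=0; 16 even; l₃=5∈[5,11].
(2·8+1)(2·3+1)(2·5+1) = 1309
Δ: 6! 10! 0! / 17! → 1/136136
sum: t=3:−1/518400 = -1/518400
3j²(8 3 5; 0 0 0) = Δ·Π!·Σ² = 56/2431  (sign +1)
sum: t=0:+1/10368000 = 1/10368000
3j²(8 3 5; 3 -3 0) = Δ·Π!·Σ² = 3/884  (sign -1)
combine: 4πI² = 1309·56/2431·3/884 = 294/2873
take √, sign -1: I = -0.09024038

-0.090240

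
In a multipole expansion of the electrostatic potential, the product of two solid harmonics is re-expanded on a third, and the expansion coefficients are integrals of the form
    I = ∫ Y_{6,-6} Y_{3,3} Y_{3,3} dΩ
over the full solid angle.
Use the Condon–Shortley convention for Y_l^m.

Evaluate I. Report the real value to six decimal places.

Rules hold: Σm=0, L=12 even, 3≤3≤9.
N = 13·7·7 = 637
Δ = 6!·6!·0!/13! = 1/12012
Racah Σ t=3..3: t=3:−1/1296 = -1/1296
⇒ 3j(6 3 3; 0 0 0)² = 100/3003, sgn +1
Racah Σ t=6..6: t=6:+1/518400 = 1/518400
⇒ 3j(6 3 3; -6 3 3)² = 1/13, sgn +1
4πI² = N·(3j₀)²·(3jₘ)² = 700/429
I = +1·√(1.6317/4π) = 0.36034246

0.360342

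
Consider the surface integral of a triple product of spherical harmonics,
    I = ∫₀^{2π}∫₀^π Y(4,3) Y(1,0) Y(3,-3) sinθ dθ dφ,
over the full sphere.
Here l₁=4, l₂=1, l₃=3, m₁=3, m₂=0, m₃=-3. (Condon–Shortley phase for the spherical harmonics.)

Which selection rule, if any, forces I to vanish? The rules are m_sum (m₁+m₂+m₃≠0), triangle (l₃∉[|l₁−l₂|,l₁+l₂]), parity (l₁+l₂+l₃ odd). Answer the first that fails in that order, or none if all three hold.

none

azimuthal sum: 3 + 0 − 3 = 0  ✓
3 ≤ 3 ≤ 5 (triangle on l)  ✓
L = 4 + 1 + 3 = 8 (even)  ✓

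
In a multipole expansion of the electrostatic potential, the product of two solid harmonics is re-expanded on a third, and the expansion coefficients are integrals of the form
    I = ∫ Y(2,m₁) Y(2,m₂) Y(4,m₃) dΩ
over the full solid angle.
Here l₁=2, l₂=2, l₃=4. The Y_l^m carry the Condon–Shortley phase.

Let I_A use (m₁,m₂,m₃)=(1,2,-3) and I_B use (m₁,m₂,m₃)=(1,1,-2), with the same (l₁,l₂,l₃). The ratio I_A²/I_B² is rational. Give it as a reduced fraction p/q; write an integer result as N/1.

l's match ⇒ only the (l;m) 3-j factors differ between A and B.
A: triangle coeff Δ(2,2,4) = 1/630; Σ_t [0,0]: t=0:+1/144 = 1/144; (3j)²=1/18 [(2 2 4; 1 2 -3)], sign=-1
B: triangle coeff Δ(2,2,4) = 1/630; Σ_t [0,0]: t=0:+1/36 = 1/36; (3j)²=4/63 [(2 2 4; 1 1 -2)], sign=+1
I_A²/I_B² = (1/18)/(4/63) = 7/8

7/8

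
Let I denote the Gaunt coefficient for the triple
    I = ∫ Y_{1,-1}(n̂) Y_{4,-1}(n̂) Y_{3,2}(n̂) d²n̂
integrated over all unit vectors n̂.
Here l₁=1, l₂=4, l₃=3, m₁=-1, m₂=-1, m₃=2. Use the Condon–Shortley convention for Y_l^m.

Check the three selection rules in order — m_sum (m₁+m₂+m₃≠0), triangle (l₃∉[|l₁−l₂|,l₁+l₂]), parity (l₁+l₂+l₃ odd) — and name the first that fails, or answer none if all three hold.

m₁+m₂+m₃ = -1 − 1 + 2 = 0  ✓
triangle: |1−4|=3 ≤ l₃=3 ≤ 1+4=5  ✓
parity: l₁+l₂+l₃ = 8 is even  ✓

none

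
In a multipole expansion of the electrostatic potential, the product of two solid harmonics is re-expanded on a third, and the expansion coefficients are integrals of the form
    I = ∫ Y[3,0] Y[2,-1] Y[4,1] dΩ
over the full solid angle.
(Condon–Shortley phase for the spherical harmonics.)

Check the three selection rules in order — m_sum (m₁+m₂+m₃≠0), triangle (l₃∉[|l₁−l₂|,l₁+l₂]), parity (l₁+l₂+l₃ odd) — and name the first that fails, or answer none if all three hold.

parity

m₁+m₂+m₃ = 0 − 1 + 1 = 0  ✓
triangle: |3−2|=1 ≤ l₃=4 ≤ 3+2=5  ✓
parity: l₁+l₂+l₃ = 9 is odd  ✗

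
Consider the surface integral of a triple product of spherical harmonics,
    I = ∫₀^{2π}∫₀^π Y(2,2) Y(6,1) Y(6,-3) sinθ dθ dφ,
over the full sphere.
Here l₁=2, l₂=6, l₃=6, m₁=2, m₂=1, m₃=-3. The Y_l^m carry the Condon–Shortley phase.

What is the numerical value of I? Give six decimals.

Rules hold: Σm=0, L=14 even, 4≤6≤8.
N = 5·13·13 = 845
Δ = 2!·2!·10!/15! = 1/90090
Racah Σ t=0..2: t=0:+1/69120 t=1:−1/14400 t=2:+1/69120 = -7/172800
⇒ 3j(2 6 6; 0 0 0)² = 14/715, sgn -1
Racah Σ t=0..0: t=0:+1/120960 = 1/120960
⇒ 3j(2 6 6; 2 1 -3)² = 24/1001, sgn -1
4πI² = N·(3j₀)²·(3jₘ)² = 48/121
I = +1·√(0.396694/4π) = 0.17767364

0.177674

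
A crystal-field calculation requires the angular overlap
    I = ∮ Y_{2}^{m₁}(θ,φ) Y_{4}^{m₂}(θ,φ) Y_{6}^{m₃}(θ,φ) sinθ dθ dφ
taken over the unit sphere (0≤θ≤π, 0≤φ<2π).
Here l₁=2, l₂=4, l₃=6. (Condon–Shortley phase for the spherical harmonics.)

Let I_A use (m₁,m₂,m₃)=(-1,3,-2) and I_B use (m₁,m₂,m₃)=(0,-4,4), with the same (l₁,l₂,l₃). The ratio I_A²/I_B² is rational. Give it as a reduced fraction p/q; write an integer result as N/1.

32/45

l's match ⇒ only the (l;m) 3-j factors differ between A and B.
A: triangle coeff Δ(2,4,6) = 1/6435; Σ_t [0,0]: t=0:+1/30240 = 1/30240; (3j)²=32/6435 [(2 4 6; -1 3 -2)], sign=+1
B: triangle coeff Δ(2,4,6) = 1/6435; Σ_t [0,0]: t=0:+1/161280 = 1/161280; (3j)²=1/143 [(2 4 6; 0 -4 4)], sign=+1
I_A²/I_B² = (32/6435)/(1/143) = 32/45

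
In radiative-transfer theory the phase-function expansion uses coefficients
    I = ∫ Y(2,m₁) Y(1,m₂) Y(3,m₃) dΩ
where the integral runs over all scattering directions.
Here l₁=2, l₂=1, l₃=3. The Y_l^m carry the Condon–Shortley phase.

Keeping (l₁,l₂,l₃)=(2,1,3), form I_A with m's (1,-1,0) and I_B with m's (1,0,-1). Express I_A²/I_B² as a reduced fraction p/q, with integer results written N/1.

3/8

Shared (l₁,l₂,l₃)=(2,1,3): N and (l;000)² cancel in I_A²/I_B².
A: Δ = 0!·4!·2!/7! = 1/105; Racah Σ t=0..0: t=0:+1/12 = 1/12; ⇒ 3j(2 1 3; 1 -1 0)² = 1/35, sgn -1
B: Δ = 0!·4!·2!/7! = 1/105; Racah Σ t=0..0: t=0:+1/6 = 1/6; ⇒ 3j(2 1 3; 1 0 -1)² = 8/105, sgn +1
I_A²/I_B² = (1/35)/(8/105) = 3/8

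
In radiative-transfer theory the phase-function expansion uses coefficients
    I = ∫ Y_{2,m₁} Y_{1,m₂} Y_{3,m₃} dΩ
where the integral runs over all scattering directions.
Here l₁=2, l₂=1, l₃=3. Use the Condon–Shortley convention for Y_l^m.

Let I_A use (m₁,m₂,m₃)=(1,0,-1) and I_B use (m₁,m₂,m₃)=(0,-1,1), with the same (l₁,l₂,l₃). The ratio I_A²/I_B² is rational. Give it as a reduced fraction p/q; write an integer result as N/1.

l's match ⇒ only the (l;m) 3-j factors differ between A and B.
A: triangle coeff Δ(2,1,3) = 1/105; Σ_t [0,0]: t=0:+1/6 = 1/6; (3j)²=8/105 [(2 1 3; 1 0 -1)], sign=+1
B: triangle coeff Δ(2,1,3) = 1/105; Σ_t [0,0]: t=0:+1/8 = 1/8; (3j)²=2/35 [(2 1 3; 0 -1 1)], sign=+1
I_A²/I_B² = (8/105)/(2/35) = 4/3

4/3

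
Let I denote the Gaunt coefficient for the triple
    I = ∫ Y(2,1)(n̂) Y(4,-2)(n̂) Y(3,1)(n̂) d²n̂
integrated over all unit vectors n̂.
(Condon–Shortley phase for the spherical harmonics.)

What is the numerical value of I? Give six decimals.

0.000000

Σlᵢ=9 odd — θ-integrand is odd under cosθ→−cosθ; I=0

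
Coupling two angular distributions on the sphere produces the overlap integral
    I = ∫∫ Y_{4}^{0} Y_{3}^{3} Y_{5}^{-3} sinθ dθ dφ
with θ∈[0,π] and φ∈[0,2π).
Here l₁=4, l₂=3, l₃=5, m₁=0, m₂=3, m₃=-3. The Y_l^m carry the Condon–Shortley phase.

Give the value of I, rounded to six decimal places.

Rules hold: Σm=0, L=12 even, 1≤5≤7.
N = 9·7·11 = 693
Δ = 2!·6!·4!/13! = 1/180180
Racah Σ t=0..2: t=0:+1/576 t=1:−1/144 t=2:+1/576 = -1/288
⇒ 3j(4 3 5; 0 0 0)² = 20/1001, sgn +1
Racah Σ t=2..2: t=2:+1/2304 = 1/2304
⇒ 3j(4 3 5; 0 3 -3)² = 5/143, sgn +1
4πI² = N·(3j₀)²·(3jₘ)² = 900/1859
I = +1·√(0.484131/4π) = 0.19628026

0.196280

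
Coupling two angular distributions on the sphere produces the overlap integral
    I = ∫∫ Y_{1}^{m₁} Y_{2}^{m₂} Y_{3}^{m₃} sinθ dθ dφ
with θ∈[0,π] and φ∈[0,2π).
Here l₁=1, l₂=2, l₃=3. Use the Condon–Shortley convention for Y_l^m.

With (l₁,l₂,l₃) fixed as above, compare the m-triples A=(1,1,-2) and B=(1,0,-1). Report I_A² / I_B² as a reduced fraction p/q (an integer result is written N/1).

5/3

Same 1,2,3: normalisation and zero-m 3j drop out of the ratio.
A: Δ: 0! 2! 4! / 7! → 1/105; sum: t=0:+1/12 = 1/12; 3j²(1 2 3; 1 1 -2) = Δ·Π!·Σ² = 2/21  (sign -1)
B: Δ: 0! 2! 4! / 7! → 1/105; sum: t=0:+1/8 = 1/8; 3j²(1 2 3; 1 0 -1) = Δ·Π!·Σ² = 2/35  (sign +1)
I_A²/I_B² = (2/21)/(2/35) = 5/3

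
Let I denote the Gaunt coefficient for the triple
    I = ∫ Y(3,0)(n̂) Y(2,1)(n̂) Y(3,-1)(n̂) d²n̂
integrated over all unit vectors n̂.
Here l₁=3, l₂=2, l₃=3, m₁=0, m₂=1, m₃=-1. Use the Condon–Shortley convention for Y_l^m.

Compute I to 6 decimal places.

-0.059471

Checks pass: Σm=0; 8 even; l₃=3∈[1,5].
(2·3+1)(2·2+1)(2·3+1) = 245
Δ: 2! 4! 2! / 9! → 1/3780
sum: t=0:+1/24 t=1:−1/4 t=2:+1/24 = -1/6
3j²(3 2 3; 0 0 0) = Δ·Π!·Σ² = 4/105  (sign +1)
sum: t=1:−1/8 t=2:+1/12 = -1/24
3j²(3 2 3; 0 1 -1) = Δ·Π!·Σ² = 1/210  (sign -1)
combine: 4πI² = 245·4/105·1/210 = 2/45
take √, sign -1: I = -0.05947080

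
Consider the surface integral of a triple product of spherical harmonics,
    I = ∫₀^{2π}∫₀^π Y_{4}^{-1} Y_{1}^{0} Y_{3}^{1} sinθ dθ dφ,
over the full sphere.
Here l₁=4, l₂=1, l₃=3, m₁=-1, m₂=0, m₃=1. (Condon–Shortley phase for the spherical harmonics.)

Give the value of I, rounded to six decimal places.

-0.238414

Rules hold: Σm=0, L=8 even, 3≤3≤5.
N = 9·3·7 = 189
Δ = 2!·6!·0!/9! = 1/252
Racah Σ t=1..1: t=1:−1/36 = -1/36
⇒ 3j(4 1 3; 0 0 0)² = 4/63, sgn +1
Racah Σ t=1..1: t=1:−1/48 = -1/48
⇒ 3j(4 1 3; -1 0 1)² = 5/84, sgn -1
4πI² = N·(3j₀)²·(3jₘ)² = 5/7
I = -1·√(0.714286/4π) = -0.23841361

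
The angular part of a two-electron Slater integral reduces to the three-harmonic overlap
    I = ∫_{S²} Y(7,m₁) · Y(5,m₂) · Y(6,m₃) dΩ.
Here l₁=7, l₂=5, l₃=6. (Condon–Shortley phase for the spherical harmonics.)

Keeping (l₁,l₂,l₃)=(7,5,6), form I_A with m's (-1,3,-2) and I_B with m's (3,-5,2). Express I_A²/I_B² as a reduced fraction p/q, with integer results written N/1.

3/125

Shared (l₁,l₂,l₃)=(7,5,6): N and (l;000)² cancel in I_A²/I_B².
A: Δ = 6!·8!·4!/19! = 1/174594420; Racah Σ t=4..6: t=4:+1/663552 t=5:−1/518400 t=6:+1/4147200 = -1/5529600; ⇒ 3j(7 5 6; -1 3 -2)² = 98/230945, sgn -1
B: Δ = 6!·8!·4!/19! = 1/174594420; Racah Σ t=0..0: t=0:+1/9953280 = 1/9953280; ⇒ 3j(7 5 6; 3 -5 2)² = 2450/138567, sgn +1
I_A²/I_B² = (98/230945)/(2450/138567) = 3/125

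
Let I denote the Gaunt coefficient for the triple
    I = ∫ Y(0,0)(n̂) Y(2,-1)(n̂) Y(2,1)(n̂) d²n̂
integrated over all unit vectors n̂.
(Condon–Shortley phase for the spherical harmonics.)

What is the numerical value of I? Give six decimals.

Rules hold: Σm=0, L=4 even, 2≤2≤2.
N = 1·5·5 = 25
Δ = 0!·0!·4!/5! = 1/5
Racah Σ t=0..0: t=0:+1/4 = 1/4
⇒ 3j(0 2 2; 0 0 0)² = 1/5, sgn +1
Racah Σ t=0..0: t=0:+1/6 = 1/6
⇒ 3j(0 2 2; 0 -1 1)² = 1/5, sgn -1
4πI² = N·(3j₀)²·(3jₘ)² = 1/1
I = -1·√(1/4π) = -0.28209479

-0.282095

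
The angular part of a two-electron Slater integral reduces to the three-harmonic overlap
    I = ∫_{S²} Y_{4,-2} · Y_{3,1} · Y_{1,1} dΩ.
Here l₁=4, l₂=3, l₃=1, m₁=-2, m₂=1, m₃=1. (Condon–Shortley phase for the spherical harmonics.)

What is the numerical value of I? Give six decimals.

0.238414

Checks pass: Σm=0; 8 even; l₃=1∈[1,7].
(2·4+1)(2·3+1)(2·1+1) = 189
Δ: 6! 2! 0! / 9! → 1/252
sum: t=3:−1/36 = -1/36
3j²(4 3 1; 0 0 0) = Δ·Π!·Σ² = 4/63  (sign +1)
sum: t=4:+1/96 = 1/96
3j²(4 3 1; -2 1 1) = Δ·Π!·Σ² = 5/84  (sign +1)
combine: 4πI² = 189·4/63·5/84 = 5/7
take √, sign +1: I = 0.23841361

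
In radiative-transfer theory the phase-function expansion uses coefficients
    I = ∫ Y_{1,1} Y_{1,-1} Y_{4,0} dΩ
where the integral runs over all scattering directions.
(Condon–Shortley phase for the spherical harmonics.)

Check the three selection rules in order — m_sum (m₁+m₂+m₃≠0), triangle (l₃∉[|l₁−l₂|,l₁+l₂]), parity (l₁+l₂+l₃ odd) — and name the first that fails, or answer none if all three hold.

m₁+m₂+m₃ = 1 − 1 + 0 = 0  ✓
triangle: |1−1|=0 ≤ l₃=4 ≤ 1+1=2  ✗
parity: l₁+l₂+l₃ = 6 is even

triangle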